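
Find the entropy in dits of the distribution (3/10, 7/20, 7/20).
0.4760 dits

Shannon entropy is H(X) = -Σ p(x) log p(x).

For P = (3/10, 7/20, 7/20):
H = -3/10 × log_10(3/10) -7/20 × log_10(7/20) -7/20 × log_10(7/20)
H = 0.4760 dits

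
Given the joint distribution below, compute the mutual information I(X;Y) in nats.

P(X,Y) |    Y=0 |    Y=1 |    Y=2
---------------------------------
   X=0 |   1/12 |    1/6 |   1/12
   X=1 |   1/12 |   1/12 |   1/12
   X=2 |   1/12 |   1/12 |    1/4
0.0604 nats

Mutual information: I(X;Y) = H(X) + H(Y) - H(X,Y)

Marginals:
P(X) = (1/3, 1/4, 5/12), H(X) = 1.0776 nats
P(Y) = (1/4, 1/3, 5/12), H(Y) = 1.0776 nats

Joint entropy: H(X,Y) = 2.0947 nats

I(X;Y) = 1.0776 + 1.0776 - 2.0947 = 0.0604 nats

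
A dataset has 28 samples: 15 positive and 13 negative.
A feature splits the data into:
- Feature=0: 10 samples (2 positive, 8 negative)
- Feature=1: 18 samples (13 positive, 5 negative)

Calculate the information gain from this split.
0.1905 bits

Information Gain = H(Y) - H(Y|Feature)

Before split:
P(positive) = 15/28 = 0.5357
H(Y) = 0.9963 bits

After split:
Feature=0: H = 0.7219 bits (weight = 10/28)
Feature=1: H = 0.8524 bits (weight = 18/28)
H(Y|Feature) = (10/28)×0.7219 + (18/28)×0.8524 = 0.8058 bits

Information Gain = 0.9963 - 0.8058 = 0.1905 bits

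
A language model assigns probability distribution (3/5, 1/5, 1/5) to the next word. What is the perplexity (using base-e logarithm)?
2.5864

Perplexity is e^H (or exp(H) for natural log).

First, H = -Σ p log p = 0.9503 nats
Perplexity = e^0.9503 = 2.5864

Interpretation: The model's uncertainty is equivalent to choosing uniformly among 2.6 options.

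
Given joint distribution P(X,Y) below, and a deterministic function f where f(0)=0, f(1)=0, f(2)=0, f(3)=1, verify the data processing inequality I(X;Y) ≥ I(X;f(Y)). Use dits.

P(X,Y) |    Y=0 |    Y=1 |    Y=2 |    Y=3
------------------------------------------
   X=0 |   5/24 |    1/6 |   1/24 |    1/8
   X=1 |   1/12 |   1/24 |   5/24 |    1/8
I(X;Y) = 0.0543, I(X;f(Y)) = 0.0005, inequality holds: 0.0543 ≥ 0.0005

Data Processing Inequality: For any Markov chain X → Y → Z, we have I(X;Y) ≥ I(X;Z).

Here Z = f(Y) is a deterministic function of Y, forming X → Y → Z.

Original I(X;Y) = 0.0543 dits

After applying f:
P(X,Z) where Z=f(Y):
- P(X,Z=0) = P(X,Y=0) + P(X,Y=1) + P(X,Y=2)
- P(X,Z=1) = P(X,Y=3)

I(X;Z) = I(X;f(Y)) = 0.0005 dits

Verification: 0.0543 ≥ 0.0005 ✓

Information cannot be created by processing; the function f can only lose information about X.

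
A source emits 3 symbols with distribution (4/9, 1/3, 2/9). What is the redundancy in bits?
0.0545 bits

Redundancy measures how far a source is from maximum entropy:
R = H_max - H(X)

Maximum entropy for 3 symbols: H_max = log_2(3) = 1.5850 bits
Actual entropy: H(X) = 1.5305 bits
Redundancy: R = 1.5850 - 1.5305 = 0.0545 bits

This redundancy represents potential for compression: the source could be compressed by 0.0545 bits per symbol.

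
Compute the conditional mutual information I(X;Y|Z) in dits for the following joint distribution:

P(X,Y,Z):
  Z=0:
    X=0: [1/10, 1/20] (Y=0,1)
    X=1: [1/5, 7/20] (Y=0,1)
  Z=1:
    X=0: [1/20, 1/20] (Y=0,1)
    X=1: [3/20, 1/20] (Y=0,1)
0.0136 dits

Conditional mutual information: I(X;Y|Z) = H(X|Z) + H(Y|Z) - H(X,Y|Z)

H(Z) = 0.2653
H(X,Z) = 0.5062 → H(X|Z) = 0.2409
H(Y,Z) = 0.5558 → H(Y|Z) = 0.2905
H(X,Y,Z) = 0.7832 → H(X,Y|Z) = 0.5179

I(X;Y|Z) = 0.2409 + 0.2905 - 0.5179 = 0.0136 dits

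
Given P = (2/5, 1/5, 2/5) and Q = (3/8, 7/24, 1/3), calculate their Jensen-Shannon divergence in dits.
0.0026 dits

Jensen-Shannon divergence is:
JSD(P||Q) = 0.5 × D_KL(P||M) + 0.5 × D_KL(Q||M)
where M = 0.5 × (P + Q) is the mixture distribution.

M = 0.5 × (2/5, 1/5, 2/5) + 0.5 × (3/8, 7/24, 1/3) = (0.3875, 0.245833, 11/30)

D_KL(P||M) = 0.0027 dits
D_KL(Q||M) = 0.0025 dits

JSD(P||Q) = 0.5 × 0.0027 + 0.5 × 0.0025 = 0.0026 dits

Unlike KL divergence, JSD is symmetric and bounded: 0 ≤ JSD ≤ log(2).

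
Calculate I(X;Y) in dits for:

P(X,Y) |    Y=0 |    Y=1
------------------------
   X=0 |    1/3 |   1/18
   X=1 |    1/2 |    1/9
0.0006 dits

Mutual information: I(X;Y) = H(X) + H(Y) - H(X,Y)

Marginals:
P(X) = (7/18, 11/18), H(X) = 0.2902 dits
P(Y) = (5/6, 1/6), H(Y) = 0.1957 dits

Joint entropy: H(X,Y) = 0.4853 dits

I(X;Y) = 0.2902 + 0.1957 - 0.4853 = 0.0006 dits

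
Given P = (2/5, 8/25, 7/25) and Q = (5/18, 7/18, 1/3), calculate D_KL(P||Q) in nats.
0.0346 nats

KL divergence: D_KL(P||Q) = Σ p(x) log(p(x)/q(x))

Computing term by term:
  x=0: 2/5 × log_e[(2/5)/(5/18)] = 2/5 × 0.3646 = 0.1459
  x=1: 8/25 × log_e[(8/25)/(7/18)] = 8/25 × -0.1950 = -0.0624
  x=2: 7/25 × log_e[(7/25)/(1/3)] = 7/25 × -0.1744 = -0.0488

D_KL(P||Q) = 0.0346 nats

Note: KL divergence is always non-negative and equals 0 iff P = Q.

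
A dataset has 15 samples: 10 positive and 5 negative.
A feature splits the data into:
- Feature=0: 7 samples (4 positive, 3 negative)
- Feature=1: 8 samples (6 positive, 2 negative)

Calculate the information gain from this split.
0.0258 bits

Information Gain = H(Y) - H(Y|Feature)

Before split:
P(positive) = 10/15 = 0.6667
H(Y) = 0.9183 bits

After split:
Feature=0: H = 0.9852 bits (weight = 7/15)
Feature=1: H = 0.8113 bits (weight = 8/15)
H(Y|Feature) = (7/15)×0.9852 + (8/15)×0.8113 = 0.8925 bits

Information Gain = 0.9183 - 0.8925 = 0.0258 bits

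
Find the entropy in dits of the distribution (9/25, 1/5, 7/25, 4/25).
0.5817 dits

Shannon entropy is H(X) = -Σ p(x) log p(x).

For P = (9/25, 1/5, 7/25, 4/25):
H = -9/25 × log_10(9/25) -1/5 × log_10(1/5) -7/25 × log_10(7/25) -4/25 × log_10(4/25)
H = 0.5817 dits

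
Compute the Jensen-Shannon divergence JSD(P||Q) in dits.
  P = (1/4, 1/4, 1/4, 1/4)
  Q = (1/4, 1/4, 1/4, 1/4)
0.0000 dits

Jensen-Shannon divergence is:
JSD(P||Q) = 0.5 × D_KL(P||M) + 0.5 × D_KL(Q||M)
where M = 0.5 × (P + Q) is the mixture distribution.

M = 0.5 × (1/4, 1/4, 1/4, 1/4) + 0.5 × (1/4, 1/4, 1/4, 1/4) = (1/4, 1/4, 1/4, 1/4)

D_KL(P||M) = 0.0000 dits
D_KL(Q||M) = 0.0000 dits

JSD(P||Q) = 0.5 × 0.0000 + 0.5 × 0.0000 = 0.0000 dits

Unlike KL divergence, JSD is symmetric and bounded: 0 ≤ JSD ≤ log(2).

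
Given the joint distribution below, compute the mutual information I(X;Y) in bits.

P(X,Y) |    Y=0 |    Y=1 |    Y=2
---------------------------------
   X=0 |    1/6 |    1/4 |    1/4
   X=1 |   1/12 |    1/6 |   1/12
0.0137 bits

Mutual information: I(X;Y) = H(X) + H(Y) - H(X,Y)

Marginals:
P(X) = (2/3, 1/3), H(X) = 0.9183 bits
P(Y) = (1/4, 5/12, 1/3), H(Y) = 1.5546 bits

Joint entropy: H(X,Y) = 2.4591 bits

I(X;Y) = 0.9183 + 1.5546 - 2.4591 = 0.0137 bits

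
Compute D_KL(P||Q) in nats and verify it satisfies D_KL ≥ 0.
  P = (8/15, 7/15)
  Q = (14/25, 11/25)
0.0014 nats

KL divergence satisfies the Gibbs inequality: D_KL(P||Q) ≥ 0 for all distributions P, Q.

D_KL(P||Q) = Σ p(x) log(p(x)/q(x))
Term by term:
  x=0: 8/15 × log_e[(8/15)/(14/25)] = -0.0260
  x=1: 7/15 × log_e[(7/15)/(11/25)] = 0.0275
D_KL(P||Q) = 0.0014 nats

D_KL(P||Q) = 0.0014 ≥ 0 ✓

This non-negativity is a fundamental property: relative entropy cannot be negative because it measures how different Q is from P.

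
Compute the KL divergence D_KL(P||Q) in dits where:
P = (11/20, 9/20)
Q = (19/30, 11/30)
0.0063 dits

KL divergence: D_KL(P||Q) = Σ p(x) log(p(x)/q(x))

Computing term by term:
  x=0: 11/20 × log_10[(11/20)/(19/30)] = 11/20 × -0.0613 = -0.0337
  x=1: 9/20 × log_10[(9/20)/(11/30)] = 9/20 × 0.0889 = 0.0400

D_KL(P||Q) = 0.0063 dits

Note: KL divergence is always non-negative and equals 0 iff P = Q.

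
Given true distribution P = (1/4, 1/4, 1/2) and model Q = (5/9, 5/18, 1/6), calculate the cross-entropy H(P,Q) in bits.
1.9665 bits

Cross-entropy: H(P,Q) = -Σ p(x) log q(x)

Alternatively: H(P,Q) = H(P) + D_KL(P||Q)
H(P) = 1.5000 bits
D_KL(P||Q) = 0.4665 bits

H(P,Q) = 1.5000 + 0.4665 = 1.9665 bits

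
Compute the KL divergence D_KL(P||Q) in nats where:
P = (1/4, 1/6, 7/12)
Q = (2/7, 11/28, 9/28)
0.1714 nats

KL divergence: D_KL(P||Q) = Σ p(x) log(p(x)/q(x))

Computing term by term:
  x=0: 1/4 × log_e[(1/4)/(2/7)] = 1/4 × -0.1335 = -0.0334
  x=1: 1/6 × log_e[(1/6)/(11/28)] = 1/6 × -0.8575 = -0.1429
  x=2: 7/12 × log_e[(7/12)/(9/28)] = 7/12 × 0.5960 = 0.3477

D_KL(P||Q) = 0.1714 nats

Note: KL divergence is always non-negative and equals 0 iff P = Q.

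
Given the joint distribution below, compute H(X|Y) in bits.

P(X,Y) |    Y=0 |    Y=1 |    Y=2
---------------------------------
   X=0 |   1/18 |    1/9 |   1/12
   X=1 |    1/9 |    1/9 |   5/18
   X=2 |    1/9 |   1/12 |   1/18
1.4208 bits

Using the chain rule: H(X|Y) = H(X,Y) - H(Y)

First, compute H(X,Y) = 2.9830 bits

Marginal P(Y) = (5/18, 11/36, 5/12)
H(Y) = 1.5622 bits

H(X|Y) = H(X,Y) - H(Y) = 2.9830 - 1.5622 = 1.4208 bits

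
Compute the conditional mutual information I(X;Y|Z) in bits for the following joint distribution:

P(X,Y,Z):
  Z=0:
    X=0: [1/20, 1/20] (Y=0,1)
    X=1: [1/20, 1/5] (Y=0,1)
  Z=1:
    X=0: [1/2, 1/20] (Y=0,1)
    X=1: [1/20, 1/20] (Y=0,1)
0.0825 bits

Conditional mutual information: I(X;Y|Z) = H(X|Z) + H(Y|Z) - H(X,Y|Z)

H(Z) = 0.9341
H(X,Z) = 1.6388 → H(X|Z) = 0.7047
H(Y,Z) = 1.6388 → H(Y|Z) = 0.7047
H(X,Y,Z) = 2.2610 → H(X,Y|Z) = 1.3269

I(X;Y|Z) = 0.7047 + 0.7047 - 1.3269 = 0.0825 bits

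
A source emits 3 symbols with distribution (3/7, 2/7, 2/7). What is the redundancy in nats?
0.0196 nats

Redundancy measures how far a source is from maximum entropy:
R = H_max - H(X)

Maximum entropy for 3 symbols: H_max = log_e(3) = 1.0986 nats
Actual entropy: H(X) = 1.0790 nats
Redundancy: R = 1.0986 - 1.0790 = 0.0196 nats

This redundancy represents potential for compression: the source could be compressed by 0.0196 nats per symbol.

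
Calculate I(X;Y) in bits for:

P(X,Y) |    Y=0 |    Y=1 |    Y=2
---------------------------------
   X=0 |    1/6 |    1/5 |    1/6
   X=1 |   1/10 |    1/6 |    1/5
0.0133 bits

Mutual information: I(X;Y) = H(X) + H(Y) - H(X,Y)

Marginals:
P(X) = (8/15, 7/15), H(X) = 0.9968 bits
P(Y) = (4/15, 11/30, 11/30), H(Y) = 1.5700 bits

Joint entropy: H(X,Y) = 2.5534 bits

I(X;Y) = 0.9968 + 1.5700 - 2.5534 = 0.0133 bits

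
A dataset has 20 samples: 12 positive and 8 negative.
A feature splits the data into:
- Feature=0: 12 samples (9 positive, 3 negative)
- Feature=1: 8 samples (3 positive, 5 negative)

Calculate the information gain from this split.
0.1024 bits

Information Gain = H(Y) - H(Y|Feature)

Before split:
P(positive) = 12/20 = 0.6000
H(Y) = 0.9710 bits

After split:
Feature=0: H = 0.8113 bits (weight = 12/20)
Feature=1: H = 0.9544 bits (weight = 8/20)
H(Y|Feature) = (12/20)×0.8113 + (8/20)×0.9544 = 0.8685 bits

Information Gain = 0.9710 - 0.8685 = 0.1024 bits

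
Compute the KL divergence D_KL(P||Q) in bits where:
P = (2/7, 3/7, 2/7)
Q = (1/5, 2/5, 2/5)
0.0510 bits

KL divergence: D_KL(P||Q) = Σ p(x) log(p(x)/q(x))

Computing term by term:
  x=0: 2/7 × log_2[(2/7)/(1/5)] = 2/7 × 0.5146 = 0.1470
  x=1: 3/7 × log_2[(3/7)/(2/5)] = 3/7 × 0.0995 = 0.0427
  x=2: 2/7 × log_2[(2/7)/(2/5)] = 2/7 × -0.4854 = -0.1387

D_KL(P||Q) = 0.0510 bits

Note: KL divergence is always non-negative and equals 0 iff P = Q.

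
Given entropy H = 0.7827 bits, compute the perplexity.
1.7203

Perplexity is 2^H (or exp(H) for natural log).

H = 0.7827 bits
Perplexity = 2^0.7827 = 1.7203

Interpretation: The model's uncertainty is equivalent to choosing uniformly among 1.7 options.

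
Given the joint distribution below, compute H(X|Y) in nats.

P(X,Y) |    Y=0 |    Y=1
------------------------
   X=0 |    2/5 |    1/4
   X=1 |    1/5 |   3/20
0.6465 nats

Using the chain rule: H(X|Y) = H(X,Y) - H(Y)

First, compute H(X,Y) = 1.3195 nats

Marginal P(Y) = (3/5, 2/5)
H(Y) = 0.6730 nats

H(X|Y) = H(X,Y) - H(Y) = 1.3195 - 0.6730 = 0.6465 nats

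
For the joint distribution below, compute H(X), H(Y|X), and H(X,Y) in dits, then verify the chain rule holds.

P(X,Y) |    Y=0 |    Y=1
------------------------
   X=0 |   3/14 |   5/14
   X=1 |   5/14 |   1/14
H(X,Y) = 0.5446, H(X) = 0.2966, H(Y|X) = 0.2480 (all in dits)

Chain rule: H(X,Y) = H(X) + H(Y|X)

Left side — joint entropy directly:
H(X,Y) = -Σ p(x,y) log p(x,y) = 0.5446 dits

Right side — compute H(Y|X) from the conditional distributions:
P(X) = (4/7, 3/7), so H(X) = 0.2966 dits
H(Y|X) = Σ_x P(X=x) · H(Y|X=x):
  P(Y|X=0) = (3/8, 5/8), H(Y|X=0) = 0.2873, weight P(X=0) = 4/7
  P(Y|X=1) = (5/6, 1/6), H(Y|X=1) = 0.1957, weight P(X=1) = 3/7
H(Y|X) = 0.2480 dits

H(X) + H(Y|X) = 0.2966 + 0.2480 = 0.5446 dits

Both sides equal 0.5446 dits. ✓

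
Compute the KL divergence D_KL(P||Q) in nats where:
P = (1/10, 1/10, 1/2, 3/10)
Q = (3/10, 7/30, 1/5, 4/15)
0.2989 nats

KL divergence: D_KL(P||Q) = Σ p(x) log(p(x)/q(x))

Computing term by term:
  x=0: 1/10 × log_e[(1/10)/(3/10)] = 1/10 × -1.0986 = -0.1099
  x=1: 1/10 × log_e[(1/10)/(7/30)] = 1/10 × -0.8473 = -0.0847
  x=2: 1/2 × log_e[(1/2)/(1/5)] = 1/2 × 0.9163 = 0.4581
  x=3: 3/10 × log_e[(3/10)/(4/15)] = 3/10 × 0.1178 = 0.0353

D_KL(P||Q) = 0.2989 nats

Note: KL divergence is always non-negative and equals 0 iff P = Q.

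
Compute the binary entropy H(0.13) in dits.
0.1678 dits

The binary entropy function is:
H(p) = -p log(p) - (1-p) log(1-p)

H(0.13) = -0.13 × log_10(0.13) - 0.87 × log_10(0.87)
H(0.13) = 0.1678 dits

Note: Binary entropy is maximized at p=0.5 (H=1 bit) and minimized at p=0 or p=1 (H=0).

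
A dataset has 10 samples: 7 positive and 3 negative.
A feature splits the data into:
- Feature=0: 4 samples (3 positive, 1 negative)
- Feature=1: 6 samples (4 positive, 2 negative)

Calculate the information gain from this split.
0.0058 bits

Information Gain = H(Y) - H(Y|Feature)

Before split:
P(positive) = 7/10 = 0.7000
H(Y) = 0.8813 bits

After split:
Feature=0: H = 0.8113 bits (weight = 4/10)
Feature=1: H = 0.9183 bits (weight = 6/10)
H(Y|Feature) = (4/10)×0.8113 + (6/10)×0.9183 = 0.8755 bits

Information Gain = 0.8813 - 0.8755 = 0.0058 bits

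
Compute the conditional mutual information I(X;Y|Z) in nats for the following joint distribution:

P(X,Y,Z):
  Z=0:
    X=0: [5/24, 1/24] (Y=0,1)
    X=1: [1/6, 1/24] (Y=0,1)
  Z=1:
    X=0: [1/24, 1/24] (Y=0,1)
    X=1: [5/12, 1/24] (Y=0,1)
0.0356 nats

Conditional mutual information: I(X;Y|Z) = H(X|Z) + H(Y|Z) - H(X,Y|Z)

H(Z) = 0.6897
H(X,Z) = 1.2380 → H(X|Z) = 0.5483
H(Y,Z) = 1.1395 → H(Y|Z) = 0.4499
H(X,Y,Z) = 1.6523 → H(X,Y|Z) = 0.9626

I(X;Y|Z) = 0.5483 + 0.4499 - 0.9626 = 0.0356 nats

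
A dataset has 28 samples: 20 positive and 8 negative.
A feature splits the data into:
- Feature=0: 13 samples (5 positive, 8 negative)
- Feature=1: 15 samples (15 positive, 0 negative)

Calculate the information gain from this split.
0.4168 bits

Information Gain = H(Y) - H(Y|Feature)

Before split:
P(positive) = 20/28 = 0.7143
H(Y) = 0.8631 bits

After split:
Feature=0: H = 0.9612 bits (weight = 13/28)
Feature=1: H = 0.0000 bits (weight = 15/28)
H(Y|Feature) = (13/28)×0.9612 + (15/28)×0.0000 = 0.4463 bits

Information Gain = 0.8631 - 0.4463 = 0.4168 bits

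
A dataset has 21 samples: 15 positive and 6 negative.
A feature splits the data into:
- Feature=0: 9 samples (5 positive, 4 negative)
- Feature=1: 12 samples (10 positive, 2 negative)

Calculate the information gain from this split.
0.0669 bits

Information Gain = H(Y) - H(Y|Feature)

Before split:
P(positive) = 15/21 = 0.7143
H(Y) = 0.8631 bits

After split:
Feature=0: H = 0.9911 bits (weight = 9/21)
Feature=1: H = 0.6500 bits (weight = 12/21)
H(Y|Feature) = (9/21)×0.9911 + (12/21)×0.6500 = 0.7962 bits

Information Gain = 0.8631 - 0.7962 = 0.0669 bits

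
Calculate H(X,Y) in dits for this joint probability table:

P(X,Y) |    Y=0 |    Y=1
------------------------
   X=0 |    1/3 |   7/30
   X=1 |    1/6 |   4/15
0.5893 dits

Joint entropy is H(X,Y) = -Σ_{x,y} p(x,y) log p(x,y).

Summing over all non-zero entries:
H(X,Y) = -[1/3·log_10(1/3) + 7/30·log_10(7/30) + 1/6·log_10(1/6) + 4/15·log_10(4/15)]
H(X,Y) = 0.5893 dits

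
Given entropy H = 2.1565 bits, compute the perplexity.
4.4583

Perplexity is 2^H (or exp(H) for natural log).

H = 2.1565 bits
Perplexity = 2^2.1565 = 4.4583

Interpretation: The model's uncertainty is equivalent to choosing uniformly among 4.5 options.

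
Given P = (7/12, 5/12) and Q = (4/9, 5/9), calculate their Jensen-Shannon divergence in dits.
0.0042 dits

Jensen-Shannon divergence is:
JSD(P||Q) = 0.5 × D_KL(P||M) + 0.5 × D_KL(Q||M)
where M = 0.5 × (P + Q) is the mixture distribution.

M = 0.5 × (7/12, 5/12) + 0.5 × (4/9, 5/9) = (0.513889, 0.486111)

D_KL(P||M) = 0.0042 dits
D_KL(Q||M) = 0.0042 dits

JSD(P||Q) = 0.5 × 0.0042 + 0.5 × 0.0042 = 0.0042 dits

Unlike KL divergence, JSD is symmetric and bounded: 0 ≤ JSD ≤ log(2).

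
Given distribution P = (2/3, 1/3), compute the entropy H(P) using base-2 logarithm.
0.9183 bits

Shannon entropy is H(X) = -Σ p(x) log p(x).

For P = (2/3, 1/3):
H = -2/3 × log_2(2/3) -1/3 × log_2(1/3)
H = 0.9183 bits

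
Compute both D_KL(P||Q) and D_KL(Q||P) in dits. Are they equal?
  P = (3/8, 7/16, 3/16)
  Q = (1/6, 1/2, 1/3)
D_KL(P||Q) = 0.0598, D_KL(Q||P) = 0.0536

KL divergence is not symmetric: D_KL(P||Q) ≠ D_KL(Q||P) in general.

D_KL(P||Q) = 0.0598 dits
D_KL(Q||P) = 0.0536 dits

No, they are not equal!

This asymmetry is why KL divergence is not a true distance metric.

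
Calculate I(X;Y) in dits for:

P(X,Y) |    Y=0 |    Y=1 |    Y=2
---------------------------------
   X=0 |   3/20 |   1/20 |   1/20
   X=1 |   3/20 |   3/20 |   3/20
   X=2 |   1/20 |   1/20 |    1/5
0.0384 dits

Mutual information: I(X;Y) = H(X) + H(Y) - H(X,Y)

Marginals:
P(X) = (1/4, 9/20, 3/10), H(X) = 0.4634 dits
P(Y) = (7/20, 1/4, 2/5), H(Y) = 0.4693 dits

Joint entropy: H(X,Y) = 0.8943 dits

I(X;Y) = 0.4634 + 0.4693 - 0.8943 = 0.0384 dits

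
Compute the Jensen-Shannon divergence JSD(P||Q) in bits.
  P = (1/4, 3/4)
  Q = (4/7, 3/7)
0.0786 bits

Jensen-Shannon divergence is:
JSD(P||Q) = 0.5 × D_KL(P||M) + 0.5 × D_KL(Q||M)
where M = 0.5 × (P + Q) is the mixture distribution.

M = 0.5 × (1/4, 3/4) + 0.5 × (4/7, 3/7) = (0.410714, 0.589286)

D_KL(P||M) = 0.0819 bits
D_KL(Q||M) = 0.0754 bits

JSD(P||Q) = 0.5 × 0.0819 + 0.5 × 0.0754 = 0.0786 bits

Unlike KL divergence, JSD is symmetric and bounded: 0 ≤ JSD ≤ log(2).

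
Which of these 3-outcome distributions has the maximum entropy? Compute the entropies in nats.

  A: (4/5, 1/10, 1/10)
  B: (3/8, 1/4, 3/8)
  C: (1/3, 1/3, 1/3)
C

For a discrete distribution over n outcomes, entropy is maximized by the uniform distribution.

Computing entropies:
H(A) = 0.6390 nats
H(B) = 1.0822 nats
H(C) = 1.0986 nats

The uniform distribution (where all probabilities equal 1/3) achieves the maximum entropy of log_e(3) = 1.0986 nats.

Distribution C has the highest entropy.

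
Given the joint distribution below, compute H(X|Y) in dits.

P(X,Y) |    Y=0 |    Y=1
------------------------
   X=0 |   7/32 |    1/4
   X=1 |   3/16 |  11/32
0.2973 dits

Using the chain rule: H(X|Y) = H(X,Y) - H(Y)

First, compute H(X,Y) = 0.5906 dits

Marginal P(Y) = (13/32, 19/32)
H(Y) = 0.2934 dits

H(X|Y) = H(X,Y) - H(Y) = 0.5906 - 0.2934 = 0.2973 dits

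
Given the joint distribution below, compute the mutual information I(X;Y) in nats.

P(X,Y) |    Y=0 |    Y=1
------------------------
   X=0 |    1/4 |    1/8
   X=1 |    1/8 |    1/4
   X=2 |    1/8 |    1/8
0.0425 nats

Mutual information: I(X;Y) = H(X) + H(Y) - H(X,Y)

Marginals:
P(X) = (3/8, 3/8, 1/4), H(X) = 1.0822 nats
P(Y) = (1/2, 1/2), H(Y) = 0.6931 nats

Joint entropy: H(X,Y) = 1.7329 nats

I(X;Y) = 1.0822 + 0.6931 - 1.7329 = 0.0425 nats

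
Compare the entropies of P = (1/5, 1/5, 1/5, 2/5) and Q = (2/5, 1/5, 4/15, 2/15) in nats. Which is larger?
P

Computing entropies in nats:
H(P) = 1.3322
H(Q) = 1.3095

Distribution P has higher entropy.

Intuition: The distribution closer to uniform (more spread out) has higher entropy.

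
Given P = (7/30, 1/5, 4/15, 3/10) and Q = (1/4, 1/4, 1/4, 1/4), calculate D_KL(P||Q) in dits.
0.0049 dits

KL divergence: D_KL(P||Q) = Σ p(x) log(p(x)/q(x))

Computing term by term:
  x=0: 7/30 × log_10[(7/30)/(1/4)] = 7/30 × -0.0300 = -0.0070
  x=1: 1/5 × log_10[(1/5)/(1/4)] = 1/5 × -0.0969 = -0.0194
  x=2: 4/15 × log_10[(4/15)/(1/4)] = 4/15 × 0.0280 = 0.0075
  x=3: 3/10 × log_10[(3/10)/(1/4)] = 3/10 × 0.0792 = 0.0238

D_KL(P||Q) = 0.0049 dits

Note: KL divergence is always non-negative and equals 0 iff P = Q.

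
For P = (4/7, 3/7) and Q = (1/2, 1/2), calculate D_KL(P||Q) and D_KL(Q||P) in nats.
D_KL(P||Q) = 0.0102, D_KL(Q||P) = 0.0103

KL divergence is not symmetric: D_KL(P||Q) ≠ D_KL(Q||P) in general.

D_KL(P||Q) = 0.0102 nats
D_KL(Q||P) = 0.0103 nats

No, they are not equal!

This asymmetry is why KL divergence is not a true distance metric.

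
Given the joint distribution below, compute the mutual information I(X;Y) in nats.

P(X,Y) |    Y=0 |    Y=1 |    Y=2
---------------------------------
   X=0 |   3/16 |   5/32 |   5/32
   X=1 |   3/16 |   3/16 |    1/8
0.0032 nats

Mutual information: I(X;Y) = H(X) + H(Y) - H(X,Y)

Marginals:
P(X) = (1/2, 1/2), H(X) = 0.6931 nats
P(Y) = (3/8, 11/32, 9/32), H(Y) = 1.0916 nats

Joint entropy: H(X,Y) = 1.7816 nats

I(X;Y) = 0.6931 + 1.0916 - 1.7816 = 0.0032 nats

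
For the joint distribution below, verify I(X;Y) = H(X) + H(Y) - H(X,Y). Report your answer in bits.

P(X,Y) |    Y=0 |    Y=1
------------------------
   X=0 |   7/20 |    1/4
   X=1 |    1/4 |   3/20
I(X;Y) = 0.0013 bits

Mutual information has multiple equivalent forms:
- I(X;Y) = H(X) - H(X|Y)
- I(X;Y) = H(Y) - H(Y|X)
- I(X;Y) = H(X) + H(Y) - H(X,Y)

Computing all quantities:
H(X) = 0.9710, H(Y) = 0.9710, H(X,Y) = 1.9406
H(X|Y) = 0.9697, H(Y|X) = 0.9697

Verification:
H(X) - H(X|Y) = 0.9710 - 0.9697 = 0.0013
H(Y) - H(Y|X) = 0.9710 - 0.9697 = 0.0013
H(X) + H(Y) - H(X,Y) = 0.9710 + 0.9710 - 1.9406 = 0.0013

All forms give I(X;Y) = 0.0013 bits. ✓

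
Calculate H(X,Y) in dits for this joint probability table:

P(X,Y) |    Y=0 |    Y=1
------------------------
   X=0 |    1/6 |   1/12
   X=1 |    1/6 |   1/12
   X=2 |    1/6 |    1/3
0.7280 dits

Joint entropy is H(X,Y) = -Σ_{x,y} p(x,y) log p(x,y).

Summing over all non-zero entries:
H(X,Y) = -[1/6·log_10(1/6) + 1/12·log_10(1/12) + 1/6·log_10(1/6) + 1/12·log_10(1/12) + 1/6·log_10(1/6) + 1/3·log_10(1/3)]
H(X,Y) = 0.7280 dits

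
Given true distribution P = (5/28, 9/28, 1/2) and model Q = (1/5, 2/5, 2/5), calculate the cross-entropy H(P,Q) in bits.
1.5005 bits

Cross-entropy: H(P,Q) = -Σ p(x) log q(x)

Alternatively: H(P,Q) = H(P) + D_KL(P||Q)
H(P) = 1.4701 bits
D_KL(P||Q) = 0.0304 bits

H(P,Q) = 1.4701 + 0.0304 = 1.5005 bits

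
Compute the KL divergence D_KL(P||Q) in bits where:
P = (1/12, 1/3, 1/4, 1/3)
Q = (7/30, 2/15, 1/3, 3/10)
0.2638 bits

KL divergence: D_KL(P||Q) = Σ p(x) log(p(x)/q(x))

Computing term by term:
  x=0: 1/12 × log_2[(1/12)/(7/30)] = 1/12 × -1.4854 = -0.1238
  x=1: 1/3 × log_2[(1/3)/(2/15)] = 1/3 × 1.3219 = 0.4406
  x=2: 1/4 × log_2[(1/4)/(1/3)] = 1/4 × -0.4150 = -0.1038
  x=3: 1/3 × log_2[(1/3)/(3/10)] = 1/3 × 0.1520 = 0.0507

D_KL(P||Q) = 0.2638 bits

Note: KL divergence is always non-negative and equals 0 iff P = Q.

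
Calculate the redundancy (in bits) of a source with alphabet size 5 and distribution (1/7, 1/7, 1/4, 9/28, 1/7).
0.0925 bits

Redundancy measures how far a source is from maximum entropy:
R = H_max - H(X)

Maximum entropy for 5 symbols: H_max = log_2(5) = 2.3219 bits
Actual entropy: H(X) = 2.2295 bits
Redundancy: R = 2.3219 - 2.2295 = 0.0925 bits

This redundancy represents potential for compression: the source could be compressed by 0.0925 bits per symbol.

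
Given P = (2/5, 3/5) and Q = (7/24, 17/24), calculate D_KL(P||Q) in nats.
0.0268 nats

KL divergence: D_KL(P||Q) = Σ p(x) log(p(x)/q(x))

Computing term by term:
  x=0: 2/5 × log_e[(2/5)/(7/24)] = 2/5 × 0.3159 = 0.1263
  x=1: 3/5 × log_e[(3/5)/(17/24)] = 3/5 × -0.1660 = -0.0996

D_KL(P||Q) = 0.0268 nats

Note: KL divergence is always non-negative and equals 0 iff P = Q.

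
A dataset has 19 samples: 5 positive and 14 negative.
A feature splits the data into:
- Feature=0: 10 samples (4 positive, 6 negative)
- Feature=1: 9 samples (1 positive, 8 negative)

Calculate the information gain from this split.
0.0821 bits

Information Gain = H(Y) - H(Y|Feature)

Before split:
P(positive) = 5/19 = 0.2632
H(Y) = 0.8315 bits

After split:
Feature=0: H = 0.9710 bits (weight = 10/19)
Feature=1: H = 0.5033 bits (weight = 9/19)
H(Y|Feature) = (10/19)×0.9710 + (9/19)×0.5033 = 0.7494 bits

Information Gain = 0.8315 - 0.7494 = 0.0821 bits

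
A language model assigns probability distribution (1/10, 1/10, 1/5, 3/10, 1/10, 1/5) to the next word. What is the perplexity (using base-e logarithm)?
5.4507

Perplexity is e^H (or exp(H) for natural log).

First, H = -Σ p log p = 1.6957 nats
Perplexity = e^1.6957 = 5.4507

Interpretation: The model's uncertainty is equivalent to choosing uniformly among 5.5 options.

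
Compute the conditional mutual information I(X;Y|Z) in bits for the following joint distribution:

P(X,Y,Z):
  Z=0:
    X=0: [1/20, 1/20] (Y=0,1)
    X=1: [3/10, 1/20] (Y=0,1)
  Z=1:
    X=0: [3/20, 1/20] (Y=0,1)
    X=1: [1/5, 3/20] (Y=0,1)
0.0498 bits

Conditional mutual information: I(X;Y|Z) = H(X|Z) + H(Y|Z) - H(X,Y|Z)

H(Z) = 0.9928
H(X,Z) = 1.8568 → H(X|Z) = 0.8640
H(Y,Z) = 1.8568 → H(Y|Z) = 0.8640
H(X,Y,Z) = 2.6710 → H(X,Y|Z) = 1.6782

I(X;Y|Z) = 0.8640 + 0.8640 - 1.6782 = 0.0498 bits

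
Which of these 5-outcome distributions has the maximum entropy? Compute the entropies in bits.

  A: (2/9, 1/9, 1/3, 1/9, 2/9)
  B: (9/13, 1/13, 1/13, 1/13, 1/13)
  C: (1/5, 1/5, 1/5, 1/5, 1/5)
C

For a discrete distribution over n outcomes, entropy is maximized by the uniform distribution.

Computing entropies:
H(A) = 2.1972 bits
H(B) = 1.5059 bits
H(C) = 2.3219 bits

The uniform distribution (where all probabilities equal 1/5) achieves the maximum entropy of log_2(5) = 2.3219 bits.

Distribution C has the highest entropy.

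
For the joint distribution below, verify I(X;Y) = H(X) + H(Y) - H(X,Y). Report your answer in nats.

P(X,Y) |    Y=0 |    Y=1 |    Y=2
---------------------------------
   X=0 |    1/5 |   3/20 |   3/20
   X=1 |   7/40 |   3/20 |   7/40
I(X;Y) = 0.0018 nats

Mutual information has multiple equivalent forms:
- I(X;Y) = H(X) - H(X|Y)
- I(X;Y) = H(Y) - H(Y|X)
- I(X;Y) = H(X) + H(Y) - H(X,Y)

Computing all quantities:
H(X) = 0.6931, H(Y) = 1.0943, H(X,Y) = 1.7856
H(X|Y) = 0.6914, H(Y|X) = 1.0925

Verification:
H(X) - H(X|Y) = 0.6931 - 0.6914 = 0.0018
H(Y) - H(Y|X) = 1.0943 - 1.0925 = 0.0018
H(X) + H(Y) - H(X,Y) = 0.6931 + 1.0943 - 1.7856 = 0.0018

All forms give I(X;Y) = 0.0018 nats. ✓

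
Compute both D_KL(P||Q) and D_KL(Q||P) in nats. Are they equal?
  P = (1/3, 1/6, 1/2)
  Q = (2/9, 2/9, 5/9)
D_KL(P||Q) = 0.0345, D_KL(Q||P) = 0.0324

KL divergence is not symmetric: D_KL(P||Q) ≠ D_KL(Q||P) in general.

D_KL(P||Q) = 0.0345 nats
D_KL(Q||P) = 0.0324 nats

No, they are not equal!

This asymmetry is why KL divergence is not a true distance metric.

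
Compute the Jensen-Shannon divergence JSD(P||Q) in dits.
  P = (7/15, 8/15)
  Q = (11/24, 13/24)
0.0000 dits

Jensen-Shannon divergence is:
JSD(P||Q) = 0.5 × D_KL(P||M) + 0.5 × D_KL(Q||M)
where M = 0.5 × (P + Q) is the mixture distribution.

M = 0.5 × (7/15, 8/15) + 0.5 × (11/24, 13/24) = (0.4625, 0.5375)

D_KL(P||M) = 0.0000 dits
D_KL(Q||M) = 0.0000 dits

JSD(P||Q) = 0.5 × 0.0000 + 0.5 × 0.0000 = 0.0000 dits

Unlike KL divergence, JSD is symmetric and bounded: 0 ≤ JSD ≤ log(2).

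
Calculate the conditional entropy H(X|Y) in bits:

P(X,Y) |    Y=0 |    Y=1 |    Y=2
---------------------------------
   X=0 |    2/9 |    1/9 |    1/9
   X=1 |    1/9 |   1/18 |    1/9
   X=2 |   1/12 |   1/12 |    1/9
1.5178 bits

Using the chain rule: H(X|Y) = H(X,Y) - H(Y)

First, compute H(X,Y) = 3.0724 bits

Marginal P(Y) = (5/12, 1/4, 1/3)
H(Y) = 1.5546 bits

H(X|Y) = H(X,Y) - H(Y) = 3.0724 - 1.5546 = 1.5178 bits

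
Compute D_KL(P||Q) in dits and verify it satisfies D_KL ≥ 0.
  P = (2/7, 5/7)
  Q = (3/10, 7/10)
0.0002 dits

KL divergence satisfies the Gibbs inequality: D_KL(P||Q) ≥ 0 for all distributions P, Q.

D_KL(P||Q) = Σ p(x) log(p(x)/q(x))
Term by term:
  x=0: 2/7 × log_10[(2/7)/(3/10)] = -0.0061
  x=1: 5/7 × log_10[(5/7)/(7/10)] = 0.0063
D_KL(P||Q) = 0.0002 dits

D_KL(P||Q) = 0.0002 ≥ 0 ✓

This non-negativity is a fundamental property: relative entropy cannot be negative because it measures how different Q is from P.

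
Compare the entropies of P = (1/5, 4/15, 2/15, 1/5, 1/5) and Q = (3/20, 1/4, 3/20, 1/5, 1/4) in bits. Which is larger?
P

Computing entropies in bits:
H(P) = 2.2892
H(Q) = 2.2855

Distribution P has higher entropy.

Intuition: The distribution closer to uniform (more spread out) has higher entropy.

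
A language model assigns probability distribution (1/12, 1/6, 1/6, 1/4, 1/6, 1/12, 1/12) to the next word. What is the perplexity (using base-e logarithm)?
6.4474

Perplexity is e^H (or exp(H) for natural log).

First, H = -Σ p log p = 1.8637 nats
Perplexity = e^1.8637 = 6.4474

Interpretation: The model's uncertainty is equivalent to choosing uniformly among 6.4 options.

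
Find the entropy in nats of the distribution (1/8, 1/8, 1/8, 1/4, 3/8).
1.4942 nats

Shannon entropy is H(X) = -Σ p(x) log p(x).

For P = (1/8, 1/8, 1/8, 1/4, 3/8):
H = -1/8 × log_e(1/8) -1/8 × log_e(1/8) -1/8 × log_e(1/8) -1/4 × log_e(1/4) -3/8 × log_e(3/8)
H = 1.4942 nats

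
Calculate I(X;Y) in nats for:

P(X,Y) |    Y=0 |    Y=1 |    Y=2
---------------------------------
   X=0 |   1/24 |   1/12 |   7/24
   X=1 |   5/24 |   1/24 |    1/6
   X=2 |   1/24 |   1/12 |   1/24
0.1323 nats

Mutual information: I(X;Y) = H(X) + H(Y) - H(X,Y)

Marginals:
P(X) = (5/12, 5/12, 1/6), H(X) = 1.0282 nats
P(Y) = (7/24, 5/24, 1/2), H(Y) = 1.0327 nats

Joint entropy: H(X,Y) = 1.9286 nats

I(X;Y) = 1.0282 + 1.0327 - 1.9286 = 0.1323 nats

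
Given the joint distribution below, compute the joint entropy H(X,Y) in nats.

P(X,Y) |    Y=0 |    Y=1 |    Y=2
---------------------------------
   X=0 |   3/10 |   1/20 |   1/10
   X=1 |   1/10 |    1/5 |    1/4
1.6400 nats

Joint entropy is H(X,Y) = -Σ_{x,y} p(x,y) log p(x,y).

Summing over all non-zero entries:
H(X,Y) = -[3/10·log_e(3/10) + 1/20·log_e(1/20) + 1/10·log_e(1/10) + 1/10·log_e(1/10) + 1/5·log_e(1/5) + 1/4·log_e(1/4)]
H(X,Y) = 1.6400 nats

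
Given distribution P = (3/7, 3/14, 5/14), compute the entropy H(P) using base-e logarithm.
1.0609 nats

Shannon entropy is H(X) = -Σ p(x) log p(x).

For P = (3/7, 3/14, 5/14):
H = -3/7 × log_e(3/7) -3/14 × log_e(3/14) -5/14 × log_e(5/14)
H = 1.0609 nats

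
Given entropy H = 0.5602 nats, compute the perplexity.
1.7510

Perplexity is e^H (or exp(H) for natural log).

H = 0.5602 nats
Perplexity = e^0.5602 = 1.7510

Interpretation: The model's uncertainty is equivalent to choosing uniformly among 1.8 options.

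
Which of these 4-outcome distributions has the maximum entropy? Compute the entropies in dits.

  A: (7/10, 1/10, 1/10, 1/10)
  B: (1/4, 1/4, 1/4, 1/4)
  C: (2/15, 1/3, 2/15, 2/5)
B

For a discrete distribution over n outcomes, entropy is maximized by the uniform distribution.

Computing entropies:
H(A) = 0.4084 dits
H(B) = 0.6021 dits
H(C) = 0.5516 dits

The uniform distribution (where all probabilities equal 1/4) achieves the maximum entropy of log_10(4) = 0.6021 dits.

Distribution B has the highest entropy.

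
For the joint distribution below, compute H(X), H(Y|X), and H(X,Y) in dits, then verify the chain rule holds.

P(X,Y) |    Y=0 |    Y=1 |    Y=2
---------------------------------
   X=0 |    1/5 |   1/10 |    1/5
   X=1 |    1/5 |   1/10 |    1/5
H(X,Y) = 0.7592, H(X) = 0.3010, H(Y|X) = 0.4581 (all in dits)

Chain rule: H(X,Y) = H(X) + H(Y|X)

Left side — joint entropy directly:
H(X,Y) = -Σ p(x,y) log p(x,y) = 0.7592 dits

Right side — compute H(Y|X) from the conditional distributions:
P(X) = (1/2, 1/2), so H(X) = 0.3010 dits
H(Y|X) = Σ_x P(X=x) · H(Y|X=x):
  P(Y|X=0) = (2/5, 1/5, 2/5), H(Y|X=0) = 0.4581, weight P(X=0) = 1/2
  P(Y|X=1) = (2/5, 1/5, 2/5), H(Y|X=1) = 0.4581, weight P(X=1) = 1/2
H(Y|X) = 0.4581 dits

H(X) + H(Y|X) = 0.3010 + 0.4581 = 0.7592 dits

Both sides equal 0.7592 dits. ✓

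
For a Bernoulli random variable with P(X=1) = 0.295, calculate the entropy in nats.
0.6066 nats

The binary entropy function is:
H(p) = -p log(p) - (1-p) log(1-p)

H(0.295) = -0.295 × log_e(0.295) - 0.705 × log_e(0.705)
H(0.295) = 0.6066 nats

Note: Binary entropy is maximized at p=0.5 (H=1 bit) and minimized at p=0 or p=1 (H=0).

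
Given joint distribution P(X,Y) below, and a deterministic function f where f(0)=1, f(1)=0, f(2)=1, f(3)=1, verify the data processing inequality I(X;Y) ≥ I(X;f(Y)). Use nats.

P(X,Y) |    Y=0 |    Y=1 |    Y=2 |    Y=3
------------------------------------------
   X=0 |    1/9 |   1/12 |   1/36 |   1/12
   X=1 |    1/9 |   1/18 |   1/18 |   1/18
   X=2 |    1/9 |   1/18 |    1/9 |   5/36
I(X;Y) = 0.0350, I(X;f(Y)) = 0.0109, inequality holds: 0.0350 ≥ 0.0109

Data Processing Inequality: For any Markov chain X → Y → Z, we have I(X;Y) ≥ I(X;Z).

Here Z = f(Y) is a deterministic function of Y, forming X → Y → Z.

Original I(X;Y) = 0.0350 nats

After applying f:
P(X,Z) where Z=f(Y):
- P(X,Z=0) = P(X,Y=1)
- P(X,Z=1) = P(X,Y=0) + P(X,Y=2) + P(X,Y=3)

I(X;Z) = I(X;f(Y)) = 0.0109 nats

Verification: 0.0350 ≥ 0.0109 ✓

Information cannot be created by processing; the function f can only lose information about X.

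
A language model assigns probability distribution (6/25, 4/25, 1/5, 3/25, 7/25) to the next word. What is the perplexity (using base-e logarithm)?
4.7993

Perplexity is e^H (or exp(H) for natural log).

First, H = -Σ p log p = 1.5685 nats
Perplexity = e^1.5685 = 4.7993

Interpretation: The model's uncertainty is equivalent to choosing uniformly among 4.8 options.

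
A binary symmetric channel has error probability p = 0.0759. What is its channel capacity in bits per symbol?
0.6124 bits

For a binary symmetric channel (BSC) with error probability p:
Capacity C = 1 - H(p) bits per symbol

where H(p) = -p log₂(p) - (1-p) log₂(1-p) is the binary entropy function.

H(0.0759) = 0.3876 bits
C = 1 - 0.3876 = 0.6124 bits per symbol

This means we can reliably transmit up to 0.6124 bits of information per channel use.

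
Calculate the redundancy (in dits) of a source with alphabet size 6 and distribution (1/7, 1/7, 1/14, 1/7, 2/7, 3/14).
0.0353 dits

Redundancy measures how far a source is from maximum entropy:
R = H_max - H(X)

Maximum entropy for 6 symbols: H_max = log_10(6) = 0.7782 dits
Actual entropy: H(X) = 0.7429 dits
Redundancy: R = 0.7782 - 0.7429 = 0.0353 dits

This redundancy represents potential for compression: the source could be compressed by 0.0353 dits per symbol.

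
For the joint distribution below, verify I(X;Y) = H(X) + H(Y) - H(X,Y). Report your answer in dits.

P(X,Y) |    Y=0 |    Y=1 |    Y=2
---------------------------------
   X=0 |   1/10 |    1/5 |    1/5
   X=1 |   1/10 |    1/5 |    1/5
I(X;Y) = 0.0000 dits

Mutual information has multiple equivalent forms:
- I(X;Y) = H(X) - H(X|Y)
- I(X;Y) = H(Y) - H(Y|X)
- I(X;Y) = H(X) + H(Y) - H(X,Y)

Computing all quantities:
H(X) = 0.3010, H(Y) = 0.4581, H(X,Y) = 0.7592
H(X|Y) = 0.3010, H(Y|X) = 0.4581

Verification:
H(X) - H(X|Y) = 0.3010 - 0.3010 = 0.0000
H(Y) - H(Y|X) = 0.4581 - 0.4581 = 0.0000
H(X) + H(Y) - H(X,Y) = 0.3010 + 0.4581 - 0.7592 = 0.0000

All forms give I(X;Y) = 0.0000 dits. ✓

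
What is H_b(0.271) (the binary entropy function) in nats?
0.5843 nats

The binary entropy function is:
H(p) = -p log(p) - (1-p) log(1-p)

H(0.271) = -0.271 × log_e(0.271) - 0.729 × log_e(0.729)
H(0.271) = 0.5843 nats

Note: Binary entropy is maximized at p=0.5 (H=1 bit) and minimized at p=0 or p=1 (H=0).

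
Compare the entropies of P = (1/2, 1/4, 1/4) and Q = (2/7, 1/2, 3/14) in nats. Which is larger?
P

Computing entropies in nats:
H(P) = 1.0397
H(Q) = 1.0346

Distribution P has higher entropy.

Intuition: The distribution closer to uniform (more spread out) has higher entropy.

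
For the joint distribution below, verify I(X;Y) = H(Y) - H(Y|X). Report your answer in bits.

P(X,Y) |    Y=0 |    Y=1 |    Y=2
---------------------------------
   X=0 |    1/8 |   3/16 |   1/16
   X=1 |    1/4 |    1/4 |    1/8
I(X;Y) = 0.0069 bits

Mutual information has multiple equivalent forms:
- I(X;Y) = H(X) - H(X|Y)
- I(X;Y) = H(Y) - H(Y|X)
- I(X;Y) = H(X) + H(Y) - H(X,Y)

Computing all quantities:
H(X) = 0.9544, H(Y) = 1.5052, H(X,Y) = 2.4528
H(X|Y) = 0.9476, H(Y|X) = 1.4984

Verification:
H(X) - H(X|Y) = 0.9544 - 0.9476 = 0.0069
H(Y) - H(Y|X) = 1.5052 - 1.4984 = 0.0069
H(X) + H(Y) - H(X,Y) = 0.9544 + 1.5052 - 2.4528 = 0.0069

All forms give I(X;Y) = 0.0069 bits. ✓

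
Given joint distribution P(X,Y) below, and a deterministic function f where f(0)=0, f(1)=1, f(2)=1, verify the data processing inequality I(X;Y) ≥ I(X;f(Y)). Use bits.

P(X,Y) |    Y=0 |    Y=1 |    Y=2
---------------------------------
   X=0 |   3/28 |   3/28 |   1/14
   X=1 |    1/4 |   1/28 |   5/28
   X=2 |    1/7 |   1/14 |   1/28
I(X;Y) = 0.1002, I(X;f(Y)) = 0.0187, inequality holds: 0.1002 ≥ 0.0187

Data Processing Inequality: For any Markov chain X → Y → Z, we have I(X;Y) ≥ I(X;Z).

Here Z = f(Y) is a deterministic function of Y, forming X → Y → Z.

Original I(X;Y) = 0.1002 bits

After applying f:
P(X,Z) where Z=f(Y):
- P(X,Z=0) = P(X,Y=0)
- P(X,Z=1) = P(X,Y=1) + P(X,Y=2)

I(X;Z) = I(X;f(Y)) = 0.0187 bits

Verification: 0.1002 ≥ 0.0187 ✓

Information cannot be created by processing; the function f can only lose information about X.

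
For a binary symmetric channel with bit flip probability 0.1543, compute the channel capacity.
0.3795 bits

For a binary symmetric channel (BSC) with error probability p:
Capacity C = 1 - H(p) bits per symbol

where H(p) = -p log₂(p) - (1-p) log₂(1-p) is the binary entropy function.

H(0.1543) = 0.6205 bits
C = 1 - 0.6205 = 0.3795 bits per symbol

This means we can reliably transmit up to 0.3795 bits of information per channel use.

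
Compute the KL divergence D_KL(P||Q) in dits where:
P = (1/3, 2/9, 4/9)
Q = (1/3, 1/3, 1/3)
0.0164 dits

KL divergence: D_KL(P||Q) = Σ p(x) log(p(x)/q(x))

Computing term by term:
  x=0: 1/3 × log_10[(1/3)/(1/3)] = 1/3 × 0.0000 = 0.0000
  x=1: 2/9 × log_10[(2/9)/(1/3)] = 2/9 × -0.1761 = -0.0391
  x=2: 4/9 × log_10[(4/9)/(1/3)] = 4/9 × 0.1249 = 0.0555

D_KL(P||Q) = 0.0164 dits

Note: KL divergence is always non-negative and equals 0 iff P = Q.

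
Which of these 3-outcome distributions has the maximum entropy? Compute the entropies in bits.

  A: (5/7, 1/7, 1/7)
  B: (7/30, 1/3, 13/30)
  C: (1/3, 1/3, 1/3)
C

For a discrete distribution over n outcomes, entropy is maximized by the uniform distribution.

Computing entropies:
H(A) = 1.1488 bits
H(B) = 1.5410 bits
H(C) = 1.5850 bits

The uniform distribution (where all probabilities equal 1/3) achieves the maximum entropy of log_2(3) = 1.5850 bits.

Distribution C has the highest entropy.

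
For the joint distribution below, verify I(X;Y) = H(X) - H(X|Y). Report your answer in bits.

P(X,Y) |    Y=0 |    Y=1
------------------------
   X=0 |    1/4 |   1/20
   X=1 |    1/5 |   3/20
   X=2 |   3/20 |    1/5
I(X;Y) = 0.0863 bits

Mutual information has multiple equivalent forms:
- I(X;Y) = H(X) - H(X|Y)
- I(X;Y) = H(Y) - H(Y|X)
- I(X;Y) = H(X) + H(Y) - H(X,Y)

Computing all quantities:
H(X) = 1.5813, H(Y) = 0.9710, H(X,Y) = 2.4660
H(X|Y) = 1.4950, H(Y|X) = 0.8847

Verification:
H(X) - H(X|Y) = 1.5813 - 1.4950 = 0.0863
H(Y) - H(Y|X) = 0.9710 - 0.8847 = 0.0863
H(X) + H(Y) - H(X,Y) = 1.5813 + 0.9710 - 2.4660 = 0.0863

All forms give I(X;Y) = 0.0863 bits. ✓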